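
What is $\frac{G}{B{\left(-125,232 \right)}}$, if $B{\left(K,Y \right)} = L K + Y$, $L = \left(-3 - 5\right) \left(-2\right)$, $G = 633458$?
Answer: $- \frac{316729}{884} \approx -358.29$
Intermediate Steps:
$L = 16$ ($L = \left(-8\right) \left(-2\right) = 16$)
$B{\left(K,Y \right)} = Y + 16 K$ ($B{\left(K,Y \right)} = 16 K + Y = Y + 16 K$)
$\frac{G}{B{\left(-125,232 \right)}} = \frac{633458}{232 + 16 \left(-125\right)} = \frac{633458}{232 - 2000} = \frac{633458}{-1768} = 633458 \left(- \frac{1}{1768}\right) = - \frac{316729}{884}$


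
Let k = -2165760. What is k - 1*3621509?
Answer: -5787269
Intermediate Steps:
k - 1*3621509 = -2165760 - 1*3621509 = -2165760 - 3621509 = -5787269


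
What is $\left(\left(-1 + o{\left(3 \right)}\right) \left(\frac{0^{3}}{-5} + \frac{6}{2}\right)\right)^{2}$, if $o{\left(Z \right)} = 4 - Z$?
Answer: $0$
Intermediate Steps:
$\left(\left(-1 + o{\left(3 \right)}\right) \left(\frac{0^{3}}{-5} + \frac{6}{2}\right)\right)^{2} = \left(\left(-1 + \left(4 - 3\right)\right) \left(\frac{0^{3}}{-5} + \frac{6}{2}\right)\right)^{2} = \left(\left(-1 + \left(4 - 3\right)\right) \left(0 \left(- \frac{1}{5}\right) + 6 \cdot \frac{1}{2}\right)\right)^{2} = \left(\left(-1 + 1\right) \left(0 + 3\right)\right)^{2} = \left(0 \cdot 3\right)^{2} = 0^{2} = 0$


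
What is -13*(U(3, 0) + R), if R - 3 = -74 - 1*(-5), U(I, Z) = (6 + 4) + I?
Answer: 689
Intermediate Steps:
U(I, Z) = 10 + I
R = -66 (R = 3 + (-74 - 1*(-5)) = 3 + (-74 + 5) = 3 - 69 = -66)
-13*(U(3, 0) + R) = -13*((10 + 3) - 66) = -13*(13 - 66) = -13*(-53) = 689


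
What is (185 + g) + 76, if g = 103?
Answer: 364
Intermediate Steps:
(185 + g) + 76 = (185 + 103) + 76 = 288 + 76 = 364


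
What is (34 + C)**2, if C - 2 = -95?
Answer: 3481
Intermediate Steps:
C = -93 (C = 2 - 95 = -93)
(34 + C)**2 = (34 - 93)**2 = (-59)**2 = 3481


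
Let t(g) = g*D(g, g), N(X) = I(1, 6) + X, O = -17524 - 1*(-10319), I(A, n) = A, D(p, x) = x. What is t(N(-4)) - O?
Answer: 7214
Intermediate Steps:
O = -7205 (O = -17524 + 10319 = -7205)
N(X) = 1 + X
t(g) = g² (t(g) = g*g = g²)
t(N(-4)) - O = (1 - 4)² - 1*(-7205) = (-3)² + 7205 = 9 + 7205 = 7214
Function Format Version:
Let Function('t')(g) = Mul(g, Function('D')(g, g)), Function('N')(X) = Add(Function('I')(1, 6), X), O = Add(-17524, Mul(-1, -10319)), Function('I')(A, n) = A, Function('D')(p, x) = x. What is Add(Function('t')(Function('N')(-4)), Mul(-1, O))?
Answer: 7214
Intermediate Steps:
O = -7205 (O = Add(-17524, 10319) = -7205)
Function('N')(X) = Add(1, X)
Function('t')(g) = Pow(g, 2) (Function('t')(g) = Mul(g, g) = Pow(g, 2))
Add(Function('t')(Function('N')(-4)), Mul(-1, O)) = Add(Pow(Add(1, -4), 2), Mul(-1, -7205)) = Add(Pow(-3, 2), 7205) = Add(9, 7205) = 7214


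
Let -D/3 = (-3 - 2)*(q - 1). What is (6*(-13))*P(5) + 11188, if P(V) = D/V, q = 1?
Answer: 11188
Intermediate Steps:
D = 0 (D = -3*(-3 - 2)*(1 - 1) = -(-15)*0 = -3*0 = 0)
P(V) = 0 (P(V) = 0/V = 0)
(6*(-13))*P(5) + 11188 = (6*(-13))*0 + 11188 = -78*0 + 11188 = 0 + 11188 = 11188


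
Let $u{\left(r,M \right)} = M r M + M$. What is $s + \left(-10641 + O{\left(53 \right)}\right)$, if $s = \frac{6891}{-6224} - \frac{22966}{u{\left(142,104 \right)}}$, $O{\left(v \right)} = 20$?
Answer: $- \frac{12693322571563}{1194989328} \approx -10622.0$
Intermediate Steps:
$u{\left(r,M \right)} = M + r M^{2}$ ($u{\left(r,M \right)} = r M^{2} + M = M + r M^{2}$)
$s = - \frac{1340918875}{1194989328}$ ($s = \frac{6891}{-6224} - \frac{22966}{104 \left(1 + 104 \cdot 142\right)} = 6891 \left(- \frac{1}{6224}\right) - \frac{22966}{104 \left(1 + 14768\right)} = - \frac{6891}{6224} - \frac{22966}{104 \cdot 14769} = - \frac{6891}{6224} - \frac{22966}{1535976} = - \frac{6891}{6224} - \frac{11483}{767988} = - \frac{1340918875}{1194989328} \approx -1.1221$)
$s + \left(-10641 + O{\left(53 \right)}\right) = - \frac{1340918875}{1194989328} + \left(-10641 + 20\right) = - \frac{1340918875}{1194989328} - 10621 = - \frac{12693322571563}{1194989328}$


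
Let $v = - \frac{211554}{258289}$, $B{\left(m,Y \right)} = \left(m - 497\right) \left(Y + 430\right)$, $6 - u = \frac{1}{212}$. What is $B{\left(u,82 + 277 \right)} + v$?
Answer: $- \frac{21213159505401}{54757268} \approx -3.874 \cdot 10^{5}$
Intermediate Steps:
$u = \frac{1271}{212}$ ($u = 6 - \frac{1}{212} = \frac{1271}{212} \approx 5.9953$)
$B{\left(m,Y \right)} = \left(-497 + m\right) \left(430 + Y\right)$
$v = - \frac{211554}{258289}$ ($v = \left(-211554\right) \frac{1}{258289} = - \frac{211554}{258289} \approx -0.81906$)
$B{\left(u,82 + 277 \right)} + v = \left(-213710 - 497 \left(82 + 277\right) + 430 \cdot \frac{1271}{212} + \left(82 + 277\right) \frac{1271}{212}\right) - \frac{211554}{258289} = \left(-213710 - 178423 + \frac{273265}{106} + 359 \cdot \frac{1271}{212}\right) - \frac{211554}{258289} = \left(-213710 - 178423 + \frac{273265}{106} + \frac{456289}{212}\right) - \frac{211554}{258289} = - \frac{82129377}{212} - \frac{211554}{258289} = - \frac{21213159505401}{54757268}$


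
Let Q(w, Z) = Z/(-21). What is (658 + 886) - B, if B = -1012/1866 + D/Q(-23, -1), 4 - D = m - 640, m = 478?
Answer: -1811380/933 ≈ -1941.5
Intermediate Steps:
Q(w, Z) = -Z/21 (Q(w, Z) = Z*(-1/21) = -Z/21)
D = 166 (D = 4 - (478 - 640) = 4 - 1*(-162) = 4 + 162 = 166)
B = 3251932/933 (B = -1012/1866 + 166/((-1/21*(-1))) = -1012*1/1866 + 166/(1/21) = -506/933 + 166*21 = -506/933 + 3486 = 3251932/933 ≈ 3485.5)
(658 + 886) - B = (658 + 886) - 1*3251932/933 = 1544 - 3251932/933 = -1811380/933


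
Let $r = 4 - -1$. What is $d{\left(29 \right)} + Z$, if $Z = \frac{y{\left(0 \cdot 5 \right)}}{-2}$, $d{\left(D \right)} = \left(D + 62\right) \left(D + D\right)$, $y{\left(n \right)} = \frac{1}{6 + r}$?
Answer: $\frac{116115}{22} \approx 5278.0$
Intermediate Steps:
$r = 5$ ($r = 4 + 1 = 5$)
$y{\left(n \right)} = \frac{1}{11}$ ($y{\left(n \right)} = \frac{1}{6 + 5} = \frac{1}{11}$)
$d{\left(D \right)} = 2 D \left(62 + D\right)$ ($d{\left(D \right)} = \left(62 + D\right) 2 D = 2 D \left(62 + D\right)$)
$Z = - \frac{1}{22}$ ($Z = \frac{1}{11 \left(-2\right)} = \frac{1}{11} \left(- \frac{1}{2}\right) = - \frac{1}{22} \approx -0.045455$)
$d{\left(29 \right)} + Z = 2 \cdot 29 \left(62 + 29\right) - \frac{1}{22} = 2 \cdot 29 \cdot 91 - \frac{1}{22} = 5278 - \frac{1}{22} = \frac{116115}{22}$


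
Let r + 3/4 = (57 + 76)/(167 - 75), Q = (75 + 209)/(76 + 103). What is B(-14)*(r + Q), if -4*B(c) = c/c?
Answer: -2349/4117 ≈ -0.57056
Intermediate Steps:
B(c) = -¼ (B(c) = -c/(4*c) = -¼*1 = -¼)
Q = 284/179 ≈ 1.5866
r = 16/23 (r = -¾ + (57 + 76)/(167 - 75) = -¾ + 133/92 = 16/23 ≈ 0.69565)
B(-14)*(r + Q) = -(16/23 + 284/179)/4 = -¼*9396/4117 = -2349/4117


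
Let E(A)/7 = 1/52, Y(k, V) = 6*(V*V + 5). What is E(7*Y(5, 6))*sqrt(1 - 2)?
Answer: 7*I/52 ≈ 0.13462*I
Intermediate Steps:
Y(k, V) = 30 + 6*V**2 (Y(k, V) = 6*(V**2 + 5) = 6*(5 + V**2) = 30 + 6*V**2)
E(A) = 7/52
E(7*Y(5, 6))*sqrt(1 - 2) = 7*sqrt(1 - 2)/52 = 7*sqrt(-1)/52 = 7*I/52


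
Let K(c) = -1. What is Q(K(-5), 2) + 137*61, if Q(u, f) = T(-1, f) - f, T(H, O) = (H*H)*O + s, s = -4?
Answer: 8353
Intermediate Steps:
T(H, O) = -4 + O*H² (T(H, O) = (H*H)*O - 4 = H²*O - 4 = O*H² - 4 = -4 + O*H²)
Q(u, f) = -4 (Q(u, f) = (-4 + f*(-1)²) - f = (-4 + f*1) - f = (-4 + f) - f = -4)
Q(K(-5), 2) + 137*61 = -4 + 137*61 = -4 + 8357 = 8353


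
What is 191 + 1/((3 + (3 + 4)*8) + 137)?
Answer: 37437/196 ≈ 191.01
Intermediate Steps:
191 + 1/((3 + (3 + 4)*8) + 137) = 191 + 1/((3 + 7*8) + 137) = 191 + 1/((3 + 56) + 137) = 191 + 1/(59 + 137) = 191 + 1/196 = 37437/196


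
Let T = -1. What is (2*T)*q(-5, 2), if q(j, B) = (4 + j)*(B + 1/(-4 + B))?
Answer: 3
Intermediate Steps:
(2*T)*q(-5, 2) = (2*(-1))*((4 - 5 - 16*2 + 4*2² - 5*2² - 4*2*(-5))/(-4 + 2)) = -2*(4 - 5 - 32 + 4*4 - 5*4 + 40)/(-2) = -(-1)*(4 - 5 - 32 + 16 - 20 + 40) = -(-1)*3 = -2*(-3/2) = 3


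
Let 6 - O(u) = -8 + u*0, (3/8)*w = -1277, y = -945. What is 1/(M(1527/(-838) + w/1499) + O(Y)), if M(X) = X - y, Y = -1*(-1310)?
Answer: 3768486/3598550147 ≈ 0.0010472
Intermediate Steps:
w = -10216/3 (w = (8/3)*(-1277) = -10216/3 ≈ -3405.3)
Y = 1310
M(X) = 945 + X (M(X) = X - 1*(-945) = X + 945 = 945 + X)
O(u) = 14 (O(u) = 6 - (-8 + u*0) = 6 - (-8 + 0) = 6 - 1*(-8) = 6 + 8 = 14)
1/(M(1527/(-838) + w/1499) + O(Y)) = 1/((945 + (1527/(-838) - 10216/3/1499)) + 14) = 1/((945 + (1527*(-1/838) - 10216/3*1/1499)) + 14) = 1/((945 + (-1527/838 - 10216/4497)) + 14) = 1/((945 - 15427927/3768486) + 14) = 1/(3545791343/3768486 + 14) = 1/(3598550147/3768486) = 3768486/3598550147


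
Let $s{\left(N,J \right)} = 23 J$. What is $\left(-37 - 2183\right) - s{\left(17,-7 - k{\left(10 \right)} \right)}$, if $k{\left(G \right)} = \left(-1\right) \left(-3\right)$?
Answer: $-1990$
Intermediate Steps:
$k{\left(G \right)} = 3$
$\left(-37 - 2183\right) - s{\left(17,-7 - k{\left(10 \right)} \right)} = \left(-37 - 2183\right) - 23 \left(-7 - 3\right) = -2220 - 23 \left(-10\right) = -2220 - -230 = -2220 + 230 = -1990$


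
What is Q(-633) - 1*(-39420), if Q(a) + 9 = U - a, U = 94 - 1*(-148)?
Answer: 40286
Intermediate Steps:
U = 242 (U = 94 + 148 = 242)
Q(a) = 233 - a (Q(a) = -9 + (242 - a) = 233 - a)
Q(-633) - 1*(-39420) = (233 - 1*(-633)) - 1*(-39420) = (233 + 633) + 39420 = 866 + 39420 = 40286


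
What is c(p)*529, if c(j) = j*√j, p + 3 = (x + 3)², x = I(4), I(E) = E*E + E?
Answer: 278254*√526 ≈ 6.3817e+6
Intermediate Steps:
I(E) = E + E² (I(E) = E² + E = E + E²)
x = 20 (x = 4*(1 + 4) = 4*5 = 20)
p = 526 (p = -3 + (20 + 3)² = -3 + 23² = -3 + 529 = 526)
c(j) = j^(3/2)
c(p)*529 = 526^(3/2)*529 = (526*√526)*529 = 278254*√526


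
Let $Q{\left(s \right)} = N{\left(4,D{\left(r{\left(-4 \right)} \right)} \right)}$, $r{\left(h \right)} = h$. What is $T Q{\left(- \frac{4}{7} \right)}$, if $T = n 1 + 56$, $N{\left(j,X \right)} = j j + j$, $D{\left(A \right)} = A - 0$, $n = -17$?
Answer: $780$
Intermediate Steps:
$D{\left(A \right)} = A$ ($D{\left(A \right)} = A + 0 = A$)
$N{\left(j,X \right)} = j + j^{2}$ ($N{\left(j,X \right)} = j^{2} + j = j + j^{2}$)
$T = 39$ ($T = \left(-17\right) 1 + 56 = -17 + 56 = 39$)
$Q{\left(s \right)} = 20$ ($Q{\left(s \right)} = 4 \left(1 + 4\right) = 4 \cdot 5 = 20$)
$T Q{\left(- \frac{4}{7} \right)} = 39 \cdot 20 = 780$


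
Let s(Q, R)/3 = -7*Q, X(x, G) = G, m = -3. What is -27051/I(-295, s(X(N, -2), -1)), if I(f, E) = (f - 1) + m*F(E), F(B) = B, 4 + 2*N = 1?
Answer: 27051/422 ≈ 64.102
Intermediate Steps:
N = -3/2 (N = -2 + (½)*1 = -2 + ½ = -3/2 ≈ -1.5000)
s(Q, R) = -21*Q (s(Q, R) = 3*(-7*Q) = -21*Q)
I(f, E) = -1 + f - 3*E (I(f, E) = (f - 1) - 3*E = (-1 + f) - 3*E = -1 + f - 3*E)
-27051/I(-295, s(X(N, -2), -1)) = -27051/(-1 - 295 - (-63)*(-2)) = -27051/(-1 - 295 - 3*42) = -27051/(-1 - 295 - 126) = -27051/(-422) = -27051*(-1/422) = 27051/422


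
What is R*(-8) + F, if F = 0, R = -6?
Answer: 48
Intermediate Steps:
R*(-8) + F = -6*(-8) + 0 = 48 + 0 = 48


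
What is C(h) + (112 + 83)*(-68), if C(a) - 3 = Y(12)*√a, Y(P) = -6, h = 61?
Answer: -13257 - 6*√61 ≈ -13304.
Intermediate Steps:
C(a) = 3 - 6*√a
C(h) + (112 + 83)*(-68) = (3 - 6*√61) + (112 + 83)*(-68) = (3 - 6*√61) + 195*(-68) = (3 - 6*√61) - 13260 = -13257 - 6*√61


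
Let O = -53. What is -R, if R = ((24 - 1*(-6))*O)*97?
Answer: 154230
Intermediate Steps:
R = -154230 (R = ((24 - 1*(-6))*(-53))*97 = ((24 + 6)*(-53))*97 = (30*(-53))*97 = -1590*97 = -154230)
-R = -1*(-154230) = 154230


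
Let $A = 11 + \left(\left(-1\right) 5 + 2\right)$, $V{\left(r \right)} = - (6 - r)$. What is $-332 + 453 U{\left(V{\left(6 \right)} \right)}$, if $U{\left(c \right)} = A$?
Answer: $3292$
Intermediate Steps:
$V{\left(r \right)} = -6 + r$
$A = 8$ ($A = 11 + \left(-5 + 2\right) = 11 - 3 = 8$)
$U{\left(c \right)} = 8$
$-332 + 453 U{\left(V{\left(6 \right)} \right)} = -332 + 453 \cdot 8 = -332 + 3624 = 3292$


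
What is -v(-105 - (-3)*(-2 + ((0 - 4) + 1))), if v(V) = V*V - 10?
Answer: -14390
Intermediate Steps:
v(V) = -10 + V**2 (v(V) = V**2 - 10 = -10 + V**2)
-v(-105 - (-3)*(-2 + ((0 - 4) + 1))) = -(-10 + (-105 - (-3)*(-2 + ((0 - 4) + 1)))**2) = -(-10 + (-105 - (-3)*(-2 + (-4 + 1)))**2) = -(-10 + (-105 - (-3)*(-2 - 3))**2) = -(-10 + (-105 - (-3)*(-5))**2) = -(-10 + (-105 - 1*15)**2) = -(-10 + (-105 - 15)**2) = -(-10 + (-120)**2) = -(-10 + 14400) = -1*14390 = -14390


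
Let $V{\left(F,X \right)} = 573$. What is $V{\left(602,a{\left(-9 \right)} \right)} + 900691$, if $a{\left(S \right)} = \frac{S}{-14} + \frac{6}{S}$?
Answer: $901264$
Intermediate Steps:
$a{\left(S \right)} = \frac{6}{S} - \frac{S}{14}$ ($a{\left(S \right)} = S \left(- \frac{1}{14}\right) + \frac{6}{S} = - \frac{S}{14} + \frac{6}{S} = \frac{6}{S} - \frac{S}{14}$)
$V{\left(602,a{\left(-9 \right)} \right)} + 900691 = 573 + 900691 = 901264$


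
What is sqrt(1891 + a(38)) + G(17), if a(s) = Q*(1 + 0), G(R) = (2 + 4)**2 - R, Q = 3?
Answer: 19 + sqrt(1894) ≈ 62.520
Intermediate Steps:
G(R) = 36 - R (G(R) = 6**2 - R = 36 - R)
a(s) = 3 (a(s) = 3*(1 + 0) = 3*1 = 3)
sqrt(1891 + a(38)) + G(17) = sqrt(1891 + 3) + (36 - 1*17) = sqrt(1894) + (36 - 17) = sqrt(1894) + 19 = 19 + sqrt(1894)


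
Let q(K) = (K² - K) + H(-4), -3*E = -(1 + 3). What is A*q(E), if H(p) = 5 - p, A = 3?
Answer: 85/3 ≈ 28.333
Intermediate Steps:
E = 4/3 (E = -(-1)*(1 + 3)/3 = -(-1)*4/3 = -⅓*(-4) = 4/3 ≈ 1.3333)
q(K) = 9 + K² - K (q(K) = (K² - K) + (5 - 1*(-4)) = (K² - K) + (5 + 4) = (K² - K) + 9 = 9 + K² - K)
A*q(E) = 3*(9 + (4/3)² - 1*4/3) = 3*(9 + 16/9 - 4/3) = 3*(85/9) = 85/3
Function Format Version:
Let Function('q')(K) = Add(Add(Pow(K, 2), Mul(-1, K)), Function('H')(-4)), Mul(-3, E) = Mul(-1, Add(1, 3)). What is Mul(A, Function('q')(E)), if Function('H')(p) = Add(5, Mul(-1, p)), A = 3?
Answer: Rational(85, 3) ≈ 28.333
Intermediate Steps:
E = Rational(4, 3) (E = Mul(Rational(-1, 3), Mul(-1, Add(1, 3))) = Mul(Rational(-1, 3), Mul(-1, 4)) = Mul(Rational(-1, 3), -4) = Rational(4, 3) ≈ 1.3333)
Function('q')(K) = Add(9, Pow(K, 2), Mul(-1, K)) (Function('q')(K) = Add(Add(Pow(K, 2), Mul(-1, K)), Add(5, Mul(-1, -4))) = Add(Add(Pow(K, 2), Mul(-1, K)), Add(5, 4)) = Add(Add(Pow(K, 2), Mul(-1, K)), 9) = Add(9, Pow(K, 2), Mul(-1, K)))
Mul(A, Function('q')(E)) = Mul(3, Add(9, Pow(Rational(4, 3), 2), Mul(-1, Rational(4, 3)))) = Mul(3, Add(9, Rational(16, 9), Rational(-4, 3))) = Mul(3, Rational(85, 9)) = Rational(85, 3)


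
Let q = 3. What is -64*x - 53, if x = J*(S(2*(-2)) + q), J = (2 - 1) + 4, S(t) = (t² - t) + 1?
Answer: -7733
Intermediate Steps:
S(t) = 1 + t² - t
J = 5 (J = 1 + 4 = 5)
x = 120 (x = 5*((1 + (2*(-2))² - 2*(-2)) + 3) = 5*((1 + (-4)² - 1*(-4)) + 3) = 5*((1 + 16 + 4) + 3) = 5*(21 + 3) = 5*24 = 120)
-64*x - 53 = -64*120 - 53 = -7680 - 53 = -7733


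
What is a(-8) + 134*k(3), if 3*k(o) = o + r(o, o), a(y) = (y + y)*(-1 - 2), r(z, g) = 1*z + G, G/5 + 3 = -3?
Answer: -1024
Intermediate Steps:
G = -30 (G = -15 + 5*(-3) = -15 - 15 = -30)
r(z, g) = -30 + z (r(z, g) = 1*z - 30 = z - 30 = -30 + z)
a(y) = -6*y (a(y) = (2*y)*(-3) = -6*y)
k(o) = -10 + 2*o/3 (k(o) = (o + (-30 + o))/3 = (-30 + 2*o)/3 = -10 + 2*o/3)
a(-8) + 134*k(3) = -6*(-8) + 134*(-10 + (⅔)*3) = 48 + 134*(-10 + 2) = 48 + 134*(-8) = 48 - 1072 = -1024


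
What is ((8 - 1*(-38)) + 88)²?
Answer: 17956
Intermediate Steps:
((8 - 1*(-38)) + 88)² = ((8 + 38) + 88)² = (46 + 88)² = 134² = 17956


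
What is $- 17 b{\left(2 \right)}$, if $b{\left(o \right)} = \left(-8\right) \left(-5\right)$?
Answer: $-680$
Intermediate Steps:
$b{\left(o \right)} = 40$
$- 17 b{\left(2 \right)} = \left(-17\right) 40 = -680$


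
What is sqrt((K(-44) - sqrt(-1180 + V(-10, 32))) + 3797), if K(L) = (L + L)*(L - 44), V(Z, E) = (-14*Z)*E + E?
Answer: sqrt(11541 - 14*sqrt(17)) ≈ 107.16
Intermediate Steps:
V(Z, E) = E - 14*E*Z (V(Z, E) = -14*E*Z + E = E - 14*E*Z)
K(L) = 2*L*(-44 + L) (K(L) = (2*L)*(-44 + L) = 2*L*(-44 + L))
sqrt((K(-44) - sqrt(-1180 + V(-10, 32))) + 3797) = sqrt((2*(-44)*(-44 - 44) - sqrt(-1180 + 32*(1 - 14*(-10)))) + 3797) = sqrt((2*(-44)*(-88) - sqrt(-1180 + 32*(1 + 140))) + 3797) = sqrt((7744 - sqrt(-1180 + 32*141)) + 3797) = sqrt((7744 - sqrt(-1180 + 4512)) + 3797) = sqrt((7744 - sqrt(3332)) + 3797) = sqrt((7744 - 14*sqrt(17)) + 3797) = sqrt(11541 - 14*sqrt(17))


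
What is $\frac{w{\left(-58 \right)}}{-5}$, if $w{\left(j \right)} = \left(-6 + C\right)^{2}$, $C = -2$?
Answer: $- \frac{64}{5} \approx -12.8$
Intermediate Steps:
$w{\left(j \right)} = 64$ ($w{\left(j \right)} = \left(-6 - 2\right)^{2} = \left(-8\right)^{2} = 64$)
$\frac{w{\left(-58 \right)}}{-5} = \frac{1}{-5} \cdot 64 = \left(- \frac{1}{5}\right) 64 = - \frac{64}{5}$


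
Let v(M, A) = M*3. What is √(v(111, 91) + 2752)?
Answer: √3085 ≈ 55.543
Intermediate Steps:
v(M, A) = 3*M
√(v(111, 91) + 2752) = √(3*111 + 2752) = √(333 + 2752) = √3085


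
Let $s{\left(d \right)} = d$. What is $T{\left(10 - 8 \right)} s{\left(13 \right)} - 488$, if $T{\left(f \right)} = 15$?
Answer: $-293$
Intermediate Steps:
$T{\left(10 - 8 \right)} s{\left(13 \right)} - 488 = 15 \cdot 13 - 488 = 195 - 488 = -293$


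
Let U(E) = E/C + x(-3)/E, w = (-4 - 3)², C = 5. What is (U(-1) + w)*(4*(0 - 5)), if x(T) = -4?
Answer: -1056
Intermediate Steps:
w = 49 (w = (-7)² = 49)
U(E) = -4/E + E/5 (U(E) = E/5 - 4/E = -4/E + E/5)
(U(-1) + w)*(4*(0 - 5)) = ((-4/(-1) + (⅕)*(-1)) + 49)*(4*(0 - 5)) = ((-4*(-1) - ⅕) + 49)*(4*(-5)) = ((4 - ⅕) + 49)*(-20) = (19/5 + 49)*(-20) = (264/5)*(-20) = -1056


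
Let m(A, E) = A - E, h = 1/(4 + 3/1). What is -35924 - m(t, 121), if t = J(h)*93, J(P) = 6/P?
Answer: -39709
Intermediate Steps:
h = ⅐ (h = 1/(4 + 3*1) = 1/(4 + 3) = 1/7 = ⅐ ≈ 0.14286)
t = 3906 (t = (6/(⅐))*93 = (6*7)*93 = 42*93 = 3906)
-35924 - m(t, 121) = -35924 - (3906 - 1*121) = -35924 - (3906 - 121) = -35924 - 1*3785 = -35924 - 3785 = -39709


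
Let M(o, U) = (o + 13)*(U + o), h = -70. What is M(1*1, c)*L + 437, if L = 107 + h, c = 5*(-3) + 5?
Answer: -4225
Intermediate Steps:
c = -10 (c = -15 + 5 = -10)
M(o, U) = (13 + o)*(U + o)
L = 37 (L = 107 - 70 = 37)
M(1*1, c)*L + 437 = ((1*1)² + 13*(-10) + 13*(1*1) - 10)*37 + 437 = (1² - 130 + 13*1 - 10*1)*37 + 437 = (1 - 130 + 13 - 10)*37 + 437 = -126*37 + 437 = -4662 + 437 = -4225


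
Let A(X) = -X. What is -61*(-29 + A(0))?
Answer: 1769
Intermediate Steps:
-61*(-29 + A(0)) = -61*(-29 - 1*0) = -61*(-29 + 0) = -61*(-29) = 1769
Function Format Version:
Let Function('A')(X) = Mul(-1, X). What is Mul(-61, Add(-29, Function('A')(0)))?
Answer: 1769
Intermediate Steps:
Mul(-61, Add(-29, Function('A')(0))) = Mul(-61, Add(-29, Mul(-1, 0))) = Mul(-61, Add(-29, 0)) = Mul(-61, -29) = 1769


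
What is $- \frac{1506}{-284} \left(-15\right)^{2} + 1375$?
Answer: $\frac{364675}{142} \approx 2568.1$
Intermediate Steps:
$- \frac{1506}{-284} \left(-15\right)^{2} + 1375 = \left(-1506\right) \left(- \frac{1}{284}\right) 225 + 1375 = \frac{753}{142} \cdot 225 + 1375 = \frac{169425}{142} + 1375 = \frac{364675}{142}$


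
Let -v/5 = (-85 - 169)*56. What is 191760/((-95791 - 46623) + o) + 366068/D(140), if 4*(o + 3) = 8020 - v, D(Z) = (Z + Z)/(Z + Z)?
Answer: 3619302331/9887 ≈ 3.6607e+5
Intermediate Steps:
D(Z) = 1 (D(Z) = (2*Z)/((2*Z)) = (2*Z)*(1/(2*Z)) = 1)
v = 71120 (v = -5*(-85 - 169)*56 = -(-1270)*56 = -5*(-14224) = 71120)
o = -15778 (o = -3 + (8020 - 1*71120)/4 = -3 + (8020 - 71120)/4 = -3 + (1/4)*(-63100) = -3 - 15775 = -15778)
191760/((-95791 - 46623) + o) + 366068/D(140) = 191760/((-95791 - 46623) - 15778) + 366068/1 = 191760/(-142414 - 15778) + 366068*1 = 191760/(-158192) + 366068 = 191760*(-1/158192) + 366068 = -11985/9887 + 366068 = 3619302331/9887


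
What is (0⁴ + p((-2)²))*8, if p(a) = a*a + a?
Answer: 160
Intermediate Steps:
p(a) = a + a² (p(a) = a² + a = a + a²)
(0⁴ + p((-2)²))*8 = (0⁴ + (-2)²*(1 + (-2)²))*8 = (0 + 4*(1 + 4))*8 = (0 + 4*5)*8 = (0 + 20)*8 = 20*8 = 160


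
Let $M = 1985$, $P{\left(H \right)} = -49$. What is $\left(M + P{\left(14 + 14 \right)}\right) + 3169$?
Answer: $5105$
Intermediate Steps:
$\left(M + P{\left(14 + 14 \right)}\right) + 3169 = \left(1985 - 49\right) + 3169 = 1936 + 3169 = 5105$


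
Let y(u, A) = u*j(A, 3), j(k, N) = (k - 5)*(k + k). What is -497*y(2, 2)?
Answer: 11928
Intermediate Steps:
j(k, N) = 2*k*(-5 + k) (j(k, N) = (-5 + k)*(2*k) = 2*k*(-5 + k))
y(u, A) = 2*A*u*(-5 + A) (y(u, A) = u*(2*A*(-5 + A)) = 2*A*u*(-5 + A))
-497*y(2, 2) = -994*2*2*(-5 + 2) = -994*2*2*(-3) = -497*(-24) = 11928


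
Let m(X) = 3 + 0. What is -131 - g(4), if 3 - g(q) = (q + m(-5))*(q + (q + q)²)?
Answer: 342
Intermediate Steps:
m(X) = 3
g(q) = 3 - (3 + q)*(q + 4*q²) (g(q) = 3 - (q + 3)*(q + (q + q)²) = 3 - (3 + q)*(q + (2*q)²) = 3 - (3 + q)*(q + 4*q²))
-131 - g(4) = -131 - (3 - 13*4² - 4*4³ - 3*4) = -131 - (3 - 13*16 - 4*64 - 12) = -131 - (3 - 208 - 256 - 12) = -131 - 1*(-473) = -131 + 473 = 342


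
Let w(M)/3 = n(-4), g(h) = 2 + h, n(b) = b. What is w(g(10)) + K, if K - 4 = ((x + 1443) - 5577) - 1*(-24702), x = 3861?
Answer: 24421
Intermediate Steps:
w(M) = -12 (w(M) = 3*(-4) = -12)
K = 24433 (K = 4 + (((3861 + 1443) - 5577) - 1*(-24702)) = 4 + ((5304 - 5577) + 24702) = 4 + (-273 + 24702) = 4 + 24429 = 24433)
w(g(10)) + K = -12 + 24433 = 24421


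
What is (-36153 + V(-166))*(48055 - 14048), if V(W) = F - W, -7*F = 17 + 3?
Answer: -8567349503/7 ≈ -1.2239e+9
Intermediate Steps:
F = -20/7 (F = -(17 + 3)/7 = -⅐*20 = -20/7 ≈ -2.8571)
V(W) = -20/7 - W
(-36153 + V(-166))*(48055 - 14048) = (-36153 + (-20/7 - 1*(-166)))*(48055 - 14048) = (-36153 + (-20/7 + 166))*34007 = (-36153 + 1142/7)*34007 = -251929/7*34007 = -8567349503/7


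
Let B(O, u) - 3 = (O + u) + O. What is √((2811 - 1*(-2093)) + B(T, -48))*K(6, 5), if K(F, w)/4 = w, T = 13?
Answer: 20*√4885 ≈ 1397.9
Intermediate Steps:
B(O, u) = 3 + u + 2*O (B(O, u) = 3 + ((O + u) + O) = 3 + (u + 2*O) = 3 + u + 2*O)
K(F, w) = 4*w
√((2811 - 1*(-2093)) + B(T, -48))*K(6, 5) = √((2811 - 1*(-2093)) + (3 - 48 + 2*13))*(4*5) = √((2811 + 2093) + (3 - 48 + 26))*20 = √(4904 - 19)*20 = √4885*20 = 20*√4885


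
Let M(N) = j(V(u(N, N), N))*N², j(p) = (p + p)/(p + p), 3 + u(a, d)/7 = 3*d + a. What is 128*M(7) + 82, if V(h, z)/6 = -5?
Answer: 6354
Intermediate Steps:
u(a, d) = -21 + 7*a + 21*d (u(a, d) = -21 + 7*(3*d + a) = -21 + 7*(a + 3*d) = -21 + (7*a + 21*d) = -21 + 7*a + 21*d)
V(h, z) = -30 (V(h, z) = 6*(-5) = -30)
j(p) = 1 (j(p) = (2*p)/((2*p)) = (2*p)*(1/(2*p)) = 1)
M(N) = N² (M(N) = 1*N² = N²)
128*M(7) + 82 = 128*7² + 82 = 128*49 + 82 = 6272 + 82 = 6354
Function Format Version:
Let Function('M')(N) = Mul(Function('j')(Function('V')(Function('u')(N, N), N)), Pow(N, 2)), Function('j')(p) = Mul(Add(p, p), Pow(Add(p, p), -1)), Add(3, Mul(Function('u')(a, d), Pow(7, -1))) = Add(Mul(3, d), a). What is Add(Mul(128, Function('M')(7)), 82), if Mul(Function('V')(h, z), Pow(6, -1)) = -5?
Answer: 6354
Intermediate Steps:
Function('u')(a, d) = Add(-21, Mul(7, a), Mul(21, d)) (Function('u')(a, d) = Add(-21, Mul(7, Add(Mul(3, d), a))) = Add(-21, Mul(7, Add(a, Mul(3, d)))) = Add(-21, Add(Mul(7, a), Mul(21, d))) = Add(-21, Mul(7, a), Mul(21, d)))
Function('V')(h, z) = -30 (Function('V')(h, z) = Mul(6, -5) = -30)
Function('j')(p) = 1 (Function('j')(p) = Mul(Mul(2, p), Pow(Mul(2, p), -1)) = Mul(Mul(2, p), Mul(Rational(1, 2), Pow(p, -1))) = 1)
Function('M')(N) = Pow(N, 2) (Function('M')(N) = Mul(1, Pow(N, 2)) = Pow(N, 2))
Add(Mul(128, Function('M')(7)), 82) = Add(Mul(128, Pow(7, 2)), 82) = Add(Mul(128, 49), 82) = Add(6272, 82) = 6354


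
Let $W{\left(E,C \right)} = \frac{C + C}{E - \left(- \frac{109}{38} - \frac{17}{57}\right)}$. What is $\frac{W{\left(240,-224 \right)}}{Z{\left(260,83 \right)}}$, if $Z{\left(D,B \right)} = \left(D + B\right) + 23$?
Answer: $- \frac{448}{88999} \approx -0.0050338$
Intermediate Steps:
$Z{\left(D,B \right)} = 23 + B + D$ ($Z{\left(D,B \right)} = \left(B + D\right) + 23 = 23 + B + D$)
$W{\left(E,C \right)} = \frac{2 C}{\frac{19}{6} + E}$ ($W{\left(E,C \right)} = \frac{2 C}{E - - \frac{19}{6}} = \frac{2 C}{E + \left(\frac{17}{57} + \frac{109}{38}\right)} = \frac{2 C}{E + \frac{19}{6}} = \frac{2 C}{\frac{19}{6} + E}$)
$\frac{W{\left(240,-224 \right)}}{Z{\left(260,83 \right)}} = \frac{12 \left(-224\right) \frac{1}{19 + 6 \cdot 240}}{23 + 83 + 260} = \frac{12 \left(-224\right) \frac{1}{19 + 1440}}{366} = 12 \left(-224\right) \frac{1}{1459} \cdot \frac{1}{366} = \left(- \frac{2688}{1459}\right) \frac{1}{366} = - \frac{448}{88999}$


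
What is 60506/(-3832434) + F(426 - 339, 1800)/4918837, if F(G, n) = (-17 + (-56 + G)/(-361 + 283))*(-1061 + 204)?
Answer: -3126228088475/245064536070354 ≈ -0.012757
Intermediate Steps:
F(G, n) = 544195/39 + 857*G/78 (F(G, n) = (-17 + (-56 + G)/(-78))*(-857) = (-17 + (-56 + G)*(-1/78))*(-857) = (-17 + (28/39 - G/78))*(-857) = (-635/39 - G/78)*(-857) = 544195/39 + 857*G/78)
60506/(-3832434) + F(426 - 339, 1800)/4918837 = 60506/(-3832434) + (544195/39 + 857*(426 - 339)/78)/4918837 = 60506*(-1/3832434) + (544195/39 + (857/78)*87)*(1/4918837) = -30253/1916217 + (544195/39 + 24853/26)*(1/4918837) = -30253/1916217 + (1162949/78)*(1/4918837) = -30253/1916217 + 1162949/383669286 = -3126228088475/245064536070354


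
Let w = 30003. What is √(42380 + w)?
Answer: √72383 ≈ 269.04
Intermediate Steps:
√(42380 + w) = √(42380 + 30003) = √72383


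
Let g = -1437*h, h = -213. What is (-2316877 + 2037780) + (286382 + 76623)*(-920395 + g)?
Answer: -222999332667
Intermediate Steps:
g = 306081 (g = -1437*(-213) = 306081)
(-2316877 + 2037780) + (286382 + 76623)*(-920395 + g) = (-2316877 + 2037780) + (286382 + 76623)*(-920395 + 306081) = -279097 + 363005*(-614314) = -279097 - 222999053570 = -222999332667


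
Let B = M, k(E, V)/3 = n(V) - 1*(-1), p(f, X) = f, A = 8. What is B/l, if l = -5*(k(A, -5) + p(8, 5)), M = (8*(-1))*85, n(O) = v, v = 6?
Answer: 136/29 ≈ 4.6897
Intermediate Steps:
n(O) = 6
k(E, V) = 21 (k(E, V) = 3*(6 - 1*(-1)) = 3*(6 + 1) = 3*7 = 21)
M = -680 (M = -8*85 = -680)
B = -680
l = -145 (l = -5*(21 + 8) = -5*29 = -145)
B/l = -680/(-145) = -680*(-1/145) = 136/29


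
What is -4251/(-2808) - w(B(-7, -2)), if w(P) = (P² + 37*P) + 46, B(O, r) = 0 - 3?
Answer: 4141/72 ≈ 57.514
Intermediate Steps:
B(O, r) = -3
w(P) = 46 + P² + 37*P
-4251/(-2808) - w(B(-7, -2)) = -4251/(-2808) - (46 + (-3)² + 37*(-3)) = -4251*(-1/2808) - (46 + 9 - 111) = 109/72 - 1*(-56) = 109/72 + 56 = 4141/72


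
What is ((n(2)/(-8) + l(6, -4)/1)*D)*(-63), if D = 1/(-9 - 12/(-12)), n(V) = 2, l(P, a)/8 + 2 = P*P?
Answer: 68481/32 ≈ 2140.0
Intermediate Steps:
l(P, a) = -16 + 8*P**2 (l(P, a) = -16 + 8*(P*P) = -16 + 8*P**2)
D = -1/8 (D = 1/(-9 - 12*(-1/12)) = 1/(-9 + 1) = 1/(-8) = -1/8 ≈ -0.12500)
((n(2)/(-8) + l(6, -4)/1)*D)*(-63) = ((2/(-8) + (-16 + 8*6**2)/1)*(-1/8))*(-63) = ((2*(-1/8) + (-16 + 8*36)*1)*(-1/8))*(-63) = ((-1/4 + (-16 + 288)*1)*(-1/8))*(-63) = ((-1/4 + 272*1)*(-1/8))*(-63) = ((-1/4 + 272)*(-1/8))*(-63) = ((1087/4)*(-1/8))*(-63) = -1087/32*(-63) = 68481/32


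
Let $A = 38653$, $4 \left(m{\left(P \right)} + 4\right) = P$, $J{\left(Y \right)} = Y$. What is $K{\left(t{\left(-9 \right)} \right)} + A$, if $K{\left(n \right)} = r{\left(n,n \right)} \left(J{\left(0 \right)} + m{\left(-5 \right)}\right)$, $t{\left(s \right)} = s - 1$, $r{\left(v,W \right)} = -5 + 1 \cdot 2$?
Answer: $\frac{154675}{4} \approx 38669.0$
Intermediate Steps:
$r{\left(v,W \right)} = -3$ ($r{\left(v,W \right)} = -5 + 2 = -3$)
$m{\left(P \right)} = -4 + \frac{P}{4}$
$t{\left(s \right)} = -1 + s$
$K{\left(n \right)} = \frac{63}{4}$ ($K{\left(n \right)} = - 3 \left(0 + \left(-4 + \frac{1}{4} \left(-5\right)\right)\right) = - 3 \left(0 - \frac{21}{4}\right) = \left(-3\right) \left(- \frac{21}{4}\right) = \frac{63}{4}$)
$K{\left(t{\left(-9 \right)} \right)} + A = \frac{63}{4} + 38653 = \frac{154675}{4}$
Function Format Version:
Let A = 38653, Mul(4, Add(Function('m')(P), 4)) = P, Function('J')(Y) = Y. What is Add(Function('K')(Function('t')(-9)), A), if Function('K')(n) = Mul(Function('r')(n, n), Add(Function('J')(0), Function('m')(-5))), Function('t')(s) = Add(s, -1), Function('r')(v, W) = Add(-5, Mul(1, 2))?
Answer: Rational(154675, 4) ≈ 38669.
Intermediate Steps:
Function('r')(v, W) = -3 (Function('r')(v, W) = Add(-5, 2) = -3)
Function('m')(P) = Add(-4, Mul(Rational(1, 4), P))
Function('t')(s) = Add(-1, s)
Function('K')(n) = Rational(63, 4) (Function('K')(n) = Mul(-3, Add(0, Add(-4, Mul(Rational(1, 4), -5)))) = Mul(-3, Add(0, Add(-4, Rational(-5, 4)))) = Mul(-3, Add(0, Rational(-21, 4))) = Mul(-3, Rational(-21, 4)) = Rational(63, 4))
Add(Function('K')(Function('t')(-9)), A) = Add(Rational(63, 4), 38653) = Rational(154675, 4)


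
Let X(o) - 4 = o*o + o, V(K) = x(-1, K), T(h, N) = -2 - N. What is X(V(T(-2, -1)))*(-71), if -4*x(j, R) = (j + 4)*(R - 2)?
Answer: -12851/16 ≈ -803.19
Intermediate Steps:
x(j, R) = -(-2 + R)*(4 + j)/4 (x(j, R) = -(j + 4)*(R - 2)/4 = -(4 + j)*(-2 + R)/4 = -(-2 + R)*(4 + j)/4)
V(K) = 3/2 - 3*K/4 (V(K) = 2 + (½)*(-1) - K - ¼*K*(-1) = 2 - ½ - K + K/4 = 3/2 - 3*K/4)
X(o) = 4 + o + o² (X(o) = 4 + (o*o + o) = 4 + (o² + o) = 4 + (o + o²) = 4 + o + o²)
X(V(T(-2, -1)))*(-71) = (4 + (3/2 - 3*(-2 - 1*(-1))/4) + (3/2 - 3*(-2 - 1*(-1))/4)²)*(-71) = (4 + (3/2 - 3*(-2 + 1)/4) + (3/2 - 3*(-2 + 1)/4)²)*(-71) = (4 + (3/2 - ¾*(-1)) + (3/2 - ¾*(-1))²)*(-71) = (4 + (3/2 + ¾) + (3/2 + ¾)²)*(-71) = (4 + 9/4 + (9/4)²)*(-71) = (4 + 9/4 + 81/16)*(-71) = (181/16)*(-71) = -12851/16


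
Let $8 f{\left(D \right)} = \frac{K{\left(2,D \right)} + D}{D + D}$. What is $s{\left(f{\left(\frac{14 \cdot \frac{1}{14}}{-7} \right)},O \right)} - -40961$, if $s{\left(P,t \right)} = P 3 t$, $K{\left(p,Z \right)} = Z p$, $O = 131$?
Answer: $\frac{656555}{16} \approx 41035.0$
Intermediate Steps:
$f{\left(D \right)} = \frac{3}{16}$ ($f{\left(D \right)} = \frac{\left(D 2 + D\right) \frac{1}{D + D}}{8} = \frac{\left(2 D + D\right) \frac{1}{2 D}}{8} = \frac{3 D \frac{1}{2 D}}{8} = \frac{1}{8} \cdot \frac{3}{2} = \frac{3}{16}$)
$s{\left(P,t \right)} = 3 P t$
$s{\left(f{\left(\frac{14 \cdot \frac{1}{14}}{-7} \right)},O \right)} - -40961 = 3 \cdot \frac{3}{16} \cdot 131 - -40961 = \frac{1179}{16} + 40961 = \frac{656555}{16}$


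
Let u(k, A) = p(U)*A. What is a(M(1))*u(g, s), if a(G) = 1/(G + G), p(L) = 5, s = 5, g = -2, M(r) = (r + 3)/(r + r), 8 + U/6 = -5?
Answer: 25/4 ≈ 6.2500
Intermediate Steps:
U = -78 (U = -48 + 6*(-5) = -48 - 30 = -78)
M(r) = (3 + r)/(2*r) (M(r) = (3 + r)/((2*r)) = (3 + r)*(1/(2*r)) = (3 + r)/(2*r))
a(G) = 1/(2*G)
u(k, A) = 5*A
a(M(1))*u(g, s) = (1/(2*(((1/2)*(3 + 1)/1))))*(5*5) = (1/(2*(((1/2)*1*4))))*25 = ((1/2)/2)*25 = ((1/2)*(1/2))*25 = (1/4)*25 = 25/4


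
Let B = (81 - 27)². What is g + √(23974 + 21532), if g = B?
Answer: 2916 + √45506 ≈ 3129.3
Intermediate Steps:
B = 2916 (B = 54² = 2916)
g = 2916
g + √(23974 + 21532) = 2916 + √(23974 + 21532) = 2916 + √45506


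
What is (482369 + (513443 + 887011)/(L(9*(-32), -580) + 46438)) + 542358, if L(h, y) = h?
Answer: 23646275752/23075 ≈ 1.0248e+6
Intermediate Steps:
(482369 + (513443 + 887011)/(L(9*(-32), -580) + 46438)) + 542358 = (482369 + (513443 + 887011)/(9*(-32) + 46438)) + 542358 = (482369 + 1400454/(-288 + 46438)) + 542358 = (482369 + 1400454/46150) + 542358 = (482369 + 1400454*(1/46150)) + 542358 = (482369 + 700227/23075) + 542358 = 11131364902/23075 + 542358 = 23646275752/23075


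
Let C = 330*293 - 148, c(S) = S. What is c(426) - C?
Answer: -96116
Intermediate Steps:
C = 96542 (C = 96690 - 148 = 96542)
c(426) - C = 426 - 1*96542 = 426 - 96542 = -96116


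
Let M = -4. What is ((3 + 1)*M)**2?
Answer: 256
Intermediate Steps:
((3 + 1)*M)**2 = ((3 + 1)*(-4))**2 = (4*(-4))**2 = (-16)**2 = 256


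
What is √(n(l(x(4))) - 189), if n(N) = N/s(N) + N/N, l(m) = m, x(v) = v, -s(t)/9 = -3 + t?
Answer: 4*I*√106/3 ≈ 13.728*I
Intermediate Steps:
s(t) = 27 - 9*t (s(t) = -9*(-3 + t) = 27 - 9*t)
n(N) = 1 + N/(27 - 9*N) (n(N) = N/(27 - 9*N) + N/N = N/(27 - 9*N) + 1 = 1 + N/(27 - 9*N))
√(n(l(x(4))) - 189) = √((-27 + 8*4)/(9*(-3 + 4)) - 189) = √((⅑)*(-27 + 32)/1 - 189) = √((⅑)*1*5 - 189) = √(5/9 - 189) = √(-1696/9) = 4*I*√106/3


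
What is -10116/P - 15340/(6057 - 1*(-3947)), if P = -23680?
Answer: -16378171/14805920 ≈ -1.1062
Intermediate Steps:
-10116/P - 15340/(6057 - 1*(-3947)) = -10116/(-23680) - 15340/(6057 - 1*(-3947)) = -10116*(-1/23680) - 15340/(6057 + 3947) = 2529/5920 - 15340/10004 = 2529/5920 - 15340*1/10004 = 2529/5920 - 3835/2501 = -16378171/14805920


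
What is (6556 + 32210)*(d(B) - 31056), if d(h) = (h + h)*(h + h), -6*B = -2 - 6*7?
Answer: -3586733696/3 ≈ -1.1956e+9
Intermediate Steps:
B = 22/3 (B = -(-2 - 6*7)/6 = -(-2 - 42)/6 = -1/6*(-44) = 22/3 ≈ 7.3333)
d(h) = 4*h**2 (d(h) = (2*h)*(2*h) = 4*h**2)
(6556 + 32210)*(d(B) - 31056) = (6556 + 32210)*(4*(22/3)**2 - 31056) = 38766*(4*(484/9) - 31056) = 38766*(1936/9 - 31056) = 38766*(-277568/9) = -3586733696/3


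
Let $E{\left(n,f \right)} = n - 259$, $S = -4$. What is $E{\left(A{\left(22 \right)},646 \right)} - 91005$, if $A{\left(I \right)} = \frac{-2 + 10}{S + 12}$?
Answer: $-91263$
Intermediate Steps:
$A{\left(I \right)} = 1$ ($A{\left(I \right)} = \frac{-2 + 10}{-4 + 12} = \frac{8}{8} = 8 \cdot \frac{1}{8} = 1$)
$E{\left(n,f \right)} = -259 + n$
$E{\left(A{\left(22 \right)},646 \right)} - 91005 = \left(-259 + 1\right) - 91005 = -258 - 91005 = -91263$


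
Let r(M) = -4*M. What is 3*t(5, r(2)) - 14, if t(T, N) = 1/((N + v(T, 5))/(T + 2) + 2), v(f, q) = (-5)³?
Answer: -241/17 ≈ -14.176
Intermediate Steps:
v(f, q) = -125
t(T, N) = 1/(2 + (-125 + N)/(2 + T)) (t(T, N) = 1/((N - 125)/(T + 2) + 2) = 1/((-125 + N)/(2 + T) + 2) = 1/(2 + (-125 + N)/(2 + T)))
3*t(5, r(2)) - 14 = 3*((2 + 5)/(-121 - 4*2 + 2*5)) - 14 = 3*(7/(-121 - 8 + 10)) - 14 = 3*(7/(-119)) - 14 = 3*(-1/119*7) - 14 = 3*(-1/17) - 14 = -3/17 - 14 = -241/17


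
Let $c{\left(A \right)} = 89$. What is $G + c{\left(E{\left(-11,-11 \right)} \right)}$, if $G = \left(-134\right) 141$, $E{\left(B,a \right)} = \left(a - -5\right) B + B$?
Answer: $-18805$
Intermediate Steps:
$E{\left(B,a \right)} = B + B \left(5 + a\right)$ ($E{\left(B,a \right)} = \left(a + 5\right) B + B = \left(5 + a\right) B + B = B \left(5 + a\right) + B = B + B \left(5 + a\right)$)
$G = -18894$
$G + c{\left(E{\left(-11,-11 \right)} \right)} = -18894 + 89 = -18805$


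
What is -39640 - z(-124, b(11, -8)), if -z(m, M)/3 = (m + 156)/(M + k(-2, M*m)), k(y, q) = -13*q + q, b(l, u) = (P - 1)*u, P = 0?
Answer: -59023948/1489 ≈ -39640.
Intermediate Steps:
b(l, u) = -u (b(l, u) = (0 - 1)*u = -u)
k(y, q) = -12*q
z(m, M) = -3*(156 + m)/(M - 12*M*m) (z(m, M) = -3*(m + 156)/(M - 12*M*m) = -3*(156 + m)/(M - 12*M*m))
-39640 - z(-124, b(11, -8)) = -39640 - 3*(156 - 124)/(((-1*(-8)))*(-1 + 12*(-124))) = -39640 - 3*32/(8*(-1 - 1488)) = -39640 - 3*32/(8*(-1489)) = -39640 - 3*(-1)*32/(8*1489) = -39640 - 1*(-12/1489) = -39640 + 12/1489 = -59023948/1489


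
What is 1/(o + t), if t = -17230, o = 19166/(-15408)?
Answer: -7704/132749503 ≈ -5.8034e-5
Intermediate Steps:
o = -9583/7704 (o = 19166*(-1/15408) = -9583/7704 ≈ -1.2439)
1/(o + t) = 1/(-9583/7704 - 17230) = 1/(-132749503/7704) = -7704/132749503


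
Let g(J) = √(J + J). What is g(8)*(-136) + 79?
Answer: -465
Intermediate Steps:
g(J) = √2*√J (g(J) = √(2*J) = √2*√J)
g(8)*(-136) + 79 = (√2*√8)*(-136) + 79 = (√2*(2*√2))*(-136) + 79 = 4*(-136) + 79 = -544 + 79 = -465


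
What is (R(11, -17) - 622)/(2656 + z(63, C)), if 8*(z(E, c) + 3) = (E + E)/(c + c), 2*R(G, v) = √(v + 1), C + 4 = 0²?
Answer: -19904/84833 + 64*I/84833 ≈ -0.23463 + 0.00075442*I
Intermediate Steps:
C = -4 (C = -4 + 0² = -4 + 0 = -4)
R(G, v) = √(1 + v)/2 (R(G, v) = √(v + 1)/2 = √(1 + v)/2)
z(E, c) = -3 + E/(8*c) (z(E, c) = -3 + ((E + E)/(c + c))/8 = -3 + ((2*E)/((2*c)))/8 = -3 + ((2*E)*(1/(2*c)))/8 = -3 + (E/c)/8 = -3 + E/(8*c))
(R(11, -17) - 622)/(2656 + z(63, C)) = (√(1 - 17)/2 - 622)/(2656 + (-3 + (⅛)*63/(-4))) = (√(-16)/2 - 622)/(2656 + (-3 + (⅛)*63*(-¼))) = ((4*I)/2 - 622)/(2656 + (-3 - 63/32)) = (2*I - 622)/(2656 - 159/32) = (-622 + 2*I)/(84833/32) = (-622 + 2*I)*(32/84833) = -19904/84833 + 64*I/84833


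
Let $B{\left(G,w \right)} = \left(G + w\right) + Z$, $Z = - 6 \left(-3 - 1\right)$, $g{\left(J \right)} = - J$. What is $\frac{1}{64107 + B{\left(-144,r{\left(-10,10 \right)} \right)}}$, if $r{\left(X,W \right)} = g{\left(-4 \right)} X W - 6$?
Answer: $\frac{1}{63581} \approx 1.5728 \cdot 10^{-5}$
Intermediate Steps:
$r{\left(X,W \right)} = -6 + 4 W X$ ($r{\left(X,W \right)} = \left(-1\right) \left(-4\right) X W - 6 = 4 X W - 6 = 4 W X - 6 = -6 + 4 W X$)
$Z = 24$ ($Z = \left(-6\right) \left(-4\right) = 24$)
$B{\left(G,w \right)} = 24 + G + w$ ($B{\left(G,w \right)} = \left(G + w\right) + 24 = 24 + G + w$)
$\frac{1}{64107 + B{\left(-144,r{\left(-10,10 \right)} \right)}} = \frac{1}{64107 + \left(24 - 144 + \left(-6 + 4 \cdot 10 \left(-10\right)\right)\right)} = \frac{1}{64107 - 526} = \frac{1}{63581}$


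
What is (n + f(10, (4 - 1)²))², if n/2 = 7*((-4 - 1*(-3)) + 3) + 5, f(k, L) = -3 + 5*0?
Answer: 1225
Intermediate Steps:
f(k, L) = -3 (f(k, L) = -3 + 0 = -3)
n = 38 (n = 2*(7*((-4 - 1*(-3)) + 3) + 5) = 2*(7*((-4 + 3) + 3) + 5) = 2*(7*(-1 + 3) + 5) = 2*(7*2 + 5) = 2*(14 + 5) = 2*19 = 38)
(n + f(10, (4 - 1)²))² = (38 - 3)² = 35² = 1225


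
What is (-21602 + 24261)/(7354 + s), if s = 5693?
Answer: 2659/13047 ≈ 0.20380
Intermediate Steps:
(-21602 + 24261)/(7354 + s) = (-21602 + 24261)/(7354 + 5693) = 2659/13047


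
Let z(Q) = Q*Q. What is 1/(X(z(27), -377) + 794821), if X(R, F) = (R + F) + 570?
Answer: 1/795743 ≈ 1.2567e-6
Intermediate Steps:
z(Q) = Q**2
X(R, F) = 570 + F + R (X(R, F) = (F + R) + 570 = 570 + F + R)
1/(X(z(27), -377) + 794821) = 1/((570 - 377 + 27**2) + 794821) = 1/((570 - 377 + 729) + 794821) = 1/(922 + 794821) = 1/795743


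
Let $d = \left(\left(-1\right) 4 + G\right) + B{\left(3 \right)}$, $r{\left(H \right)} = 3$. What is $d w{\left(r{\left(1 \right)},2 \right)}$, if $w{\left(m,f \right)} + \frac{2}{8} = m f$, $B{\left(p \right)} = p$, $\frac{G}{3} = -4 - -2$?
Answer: $- \frac{161}{4} \approx -40.25$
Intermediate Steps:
$G = -6$ ($G = 3 \left(-4 - -2\right) = 3 \left(-4 + 2\right) = 3 \left(-2\right) = -6$)
$d = -7$ ($d = \left(\left(-1\right) 4 - 6\right) + 3 = \left(-4 - 6\right) + 3 = -10 + 3 = -7$)
$w{\left(m,f \right)} = - \frac{1}{4} + f m$ ($w{\left(m,f \right)} = - \frac{1}{4} + m f = - \frac{1}{4} + f m$)
$d w{\left(r{\left(1 \right)},2 \right)} = - 7 \left(- \frac{1}{4} + 2 \cdot 3\right) = - 7 \left(- \frac{1}{4} + 6\right) = \left(-7\right) \frac{23}{4} = - \frac{161}{4}$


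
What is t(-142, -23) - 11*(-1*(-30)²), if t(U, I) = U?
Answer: 9758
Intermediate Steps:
t(-142, -23) - 11*(-1*(-30)²) = -142 - 11*(-1*(-30)²) = -142 - 11*(-1*900) = -142 - 11*(-900) = -142 - 1*(-9900) = -142 + 9900 = 9758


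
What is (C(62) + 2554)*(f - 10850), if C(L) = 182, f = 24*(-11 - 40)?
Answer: -33034464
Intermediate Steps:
f = -1224 (f = 24*(-51) = -1224)
(C(62) + 2554)*(f - 10850) = (182 + 2554)*(-1224 - 10850) = 2736*(-12074) = -33034464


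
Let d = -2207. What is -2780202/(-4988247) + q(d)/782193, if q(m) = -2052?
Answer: 240490962238/433530209519 ≈ 0.55473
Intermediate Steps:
-2780202/(-4988247) + q(d)/782193 = -2780202/(-4988247) - 2052/782193 = -2780202*(-1/4988247) - 2052*1/782193 = 926734/1662749 - 684/260731 = 240490962238/433530209519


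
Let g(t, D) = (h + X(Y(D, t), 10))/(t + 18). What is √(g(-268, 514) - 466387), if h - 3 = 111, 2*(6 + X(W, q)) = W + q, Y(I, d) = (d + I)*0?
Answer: 57*I*√358870/50 ≈ 682.93*I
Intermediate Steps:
Y(I, d) = 0 (Y(I, d) = (I + d)*0 = 0)
X(W, q) = -6 + W/2 + q/2 (X(W, q) = -6 + (W + q)/2 = -6 + (W/2 + q/2) = -6 + W/2 + q/2)
h = 114 (h = 3 + 111 = 114)
g(t, D) = 113/(18 + t) (g(t, D) = (114 + (-6 + (½)*0 + (½)*10))/(t + 18) = (114 + (-6 + 0 + 5))/(18 + t) = (114 - 1)/(18 + t) = 113/(18 + t))
√(g(-268, 514) - 466387) = √(113/(18 - 268) - 466387) = √(113/(-250) - 466387) = √(113*(-1/250) - 466387) = √(-113/250 - 466387) = √(-116596863/250) = 57*I*√358870/50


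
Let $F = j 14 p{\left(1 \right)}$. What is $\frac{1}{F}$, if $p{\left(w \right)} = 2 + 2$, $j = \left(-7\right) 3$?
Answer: $- \frac{1}{1176} \approx -0.00085034$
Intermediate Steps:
$j = -21$
$p{\left(w \right)} = 4$
$F = -1176$ ($F = \left(-21\right) 14 \cdot 4 = \left(-294\right) 4 = -1176$)
$\frac{1}{F} = \frac{1}{-1176} = - \frac{1}{1176}$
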